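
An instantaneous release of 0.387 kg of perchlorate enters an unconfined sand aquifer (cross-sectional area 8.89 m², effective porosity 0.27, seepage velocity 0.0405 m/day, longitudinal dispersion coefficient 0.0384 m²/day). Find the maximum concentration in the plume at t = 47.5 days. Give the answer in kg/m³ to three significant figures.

0.0337 kg/m³

The peak of an instantaneous 1D plume sits at x = vt; there the Gaussian factor is 1 and C_max = M/(n_e·A·√(4πDt)), where n_e·A is the pore area the mass is dissolved in.
√(4πDt) = √(4π × 0.0384 × 47.5) = 4.788 m, so C_max = 0.387/(0.27 × 8.89 × 4.788) = 0.0337 kg/m³.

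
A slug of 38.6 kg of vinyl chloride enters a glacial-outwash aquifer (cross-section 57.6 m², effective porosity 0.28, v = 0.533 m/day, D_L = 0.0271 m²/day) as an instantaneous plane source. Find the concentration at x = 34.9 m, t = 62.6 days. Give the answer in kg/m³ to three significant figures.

0.366 kg/m³

For an instantaneous plane source, C(x,t) = M/(n_e·A·√(4πDt)) · exp(−(x−vt)²/(4Dt)), with n_e·A the pore (flow) area.
Plume center vt = 0.533 × 62.6 = 33.3658 m, so the well at 34.9 m is 1.5342 m downgradient of the peak.
√(4πDt) = 4.617 m, giving peak height M/(n_e·A·√(4πDt)) = 38.6/(0.28 × 57.6 × 4.617) = 0.5184 kg/m³.
(x−vt)²/(4Dt) = (1.5342)²/(4 × 0.0271 × 62.6) = 0.3469; exp(−0.3469) = 0.7069.
C = 0.5184 × 0.7069 = 0.366 kg/m³.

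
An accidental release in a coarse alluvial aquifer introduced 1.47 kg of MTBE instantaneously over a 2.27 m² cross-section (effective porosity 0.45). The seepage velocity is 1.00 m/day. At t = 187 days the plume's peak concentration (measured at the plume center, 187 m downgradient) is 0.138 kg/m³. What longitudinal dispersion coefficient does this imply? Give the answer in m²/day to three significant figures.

0.0463 m²/day

At the plume center C_max = M/(n_e·A·√(4πDt)), so D = M²/(4πt·(n_e·A·C_max)²).
n_e·A·C_max = 0.45 × 2.27 × 0.138 = 0.1410 kg/m.
D = 1.47²/(4π × 187 × 0.1410²) = 0.0463 m²/day.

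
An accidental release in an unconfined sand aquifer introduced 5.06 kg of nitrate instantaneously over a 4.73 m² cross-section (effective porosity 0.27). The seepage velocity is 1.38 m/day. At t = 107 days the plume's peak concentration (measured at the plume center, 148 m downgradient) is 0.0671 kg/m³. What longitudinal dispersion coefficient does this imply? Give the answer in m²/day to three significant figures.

2.59 m²/day

At the plume center C_max = M/(n_e·A·√(4πDt)), so D = M²/(4πt·(n_e·A·C_max)²).
n_e·A·C_max = 0.27 × 4.73 × 0.0671 = 0.08569 kg/m.
D = 5.06²/(4π × 107 × 0.08569²) = 2.59 m²/day.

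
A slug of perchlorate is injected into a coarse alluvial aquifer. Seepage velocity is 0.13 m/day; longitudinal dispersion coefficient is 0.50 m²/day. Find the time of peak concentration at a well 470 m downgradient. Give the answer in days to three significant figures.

3590 days

For the 1D instantaneous-source solution, setting ∂C/∂t = 0 at fixed x gives v²t² + 2Dt − x² = 0, so t = (√(D² + v²x²) − D)/v².
√(D² + v²x²) = √(0.50² + 0.13² × 470²) = 61.10; v² = 0.0169.
t = (61.10 − 0.50)/0.0169 = 3590 days (vs. the pure-advection estimate x/v = 3620 d).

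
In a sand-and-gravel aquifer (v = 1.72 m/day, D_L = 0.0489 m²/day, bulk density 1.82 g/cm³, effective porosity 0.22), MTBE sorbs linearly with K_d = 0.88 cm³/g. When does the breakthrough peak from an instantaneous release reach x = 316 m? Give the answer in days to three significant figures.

1520 days

Retardation factor R = 1 + ρ_b·K_d/n = 1 + 1.82 × 0.88/0.22 = 8.280.
Sorption retards both mechanisms: v_R = v/R = 0.2077 m/day, D_R = D/R = 0.005906 m²/day.
Peak time from v_R²t² + 2D_R t − x² = 0: t = (√(D_R² + v_R²x²) − D_R)/v_R².
√(D_R² + v_R²x²) = √(0.005906² + 0.2077² × 316²) = 65.63; v_R² = 0.04314.
t = (65.63 − 0.005906)/0.04314 = 1520 days.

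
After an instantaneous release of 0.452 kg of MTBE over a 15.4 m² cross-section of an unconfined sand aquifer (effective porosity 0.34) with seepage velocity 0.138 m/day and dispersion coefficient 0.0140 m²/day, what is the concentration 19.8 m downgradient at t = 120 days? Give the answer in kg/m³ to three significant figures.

0.00394 kg/m³

For an instantaneous plane source, C(x,t) = M/(n_e·A·√(4πDt)) · exp(−(x−vt)²/(4Dt)), with n_e·A the pore (flow) area.
Plume center vt = 0.138 × 120 = 16.56 m, so the well at 19.8 m is 3.24 m downgradient of the peak.
√(4πDt) = 4.595 m, giving peak height M/(n_e·A·√(4πDt)) = 0.452/(0.34 × 15.4 × 4.595) = 0.01879 kg/m³.
(x−vt)²/(4Dt) = (3.24)²/(4 × 0.0140 × 120) = 1.562; exp(−1.562) = 0.2097.
C = 0.01879 × 0.2097 = 0.00394 kg/m³.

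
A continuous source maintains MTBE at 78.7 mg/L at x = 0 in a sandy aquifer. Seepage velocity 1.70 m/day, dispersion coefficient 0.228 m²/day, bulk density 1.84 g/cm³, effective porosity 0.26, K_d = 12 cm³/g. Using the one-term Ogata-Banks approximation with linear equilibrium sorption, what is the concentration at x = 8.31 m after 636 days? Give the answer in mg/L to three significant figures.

77.9 mg/L

Retardation factor R = 1 + ρ_b·K_d/n = 1 + 1.84 × 12/0.26 = 85.92.
Sorption retards both mechanisms: v_R = v/R = 0.01979 m/day, D_R = D/R = 0.002654 m²/day.
v_R·t = 0.01979 × 636 = 12.58644 m; 2√(D_R t) = 2.598 m; argument = (8.31 − 12.58644)/2.598 = -1.646.
C = C₀ × ½·erfc(-1.646) = 78.7 × 0.9900 = 77.9 mg/L.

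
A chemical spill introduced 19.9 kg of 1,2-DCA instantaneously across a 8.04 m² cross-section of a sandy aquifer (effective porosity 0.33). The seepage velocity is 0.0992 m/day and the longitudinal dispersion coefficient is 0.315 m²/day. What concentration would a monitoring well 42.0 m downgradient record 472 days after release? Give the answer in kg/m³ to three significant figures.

For an instantaneous plane source, C(x,t) = M/(n_e·A·√(4πDt)) · exp(−(x−vt)²/(4Dt)), with n_e·A the pore (flow) area.
Plume center vt = 0.0992 × 472 = 46.8224 m, so the well at 42.0 m is 4.8224 m upgradient of the peak.
√(4πDt) = 43.22 m, giving peak height M/(n_e·A·√(4πDt)) = 19.9/(0.33 × 8.04 × 43.22) = 0.1735 kg/m³.
(x−vt)²/(4Dt) = (-4.8224)²/(4 × 0.315 × 472) = 0.03910; exp(−0.03910) = 0.9617.
C = 0.1735 × 0.9617 = 0.167 kg/m³.

0.167 kg/m³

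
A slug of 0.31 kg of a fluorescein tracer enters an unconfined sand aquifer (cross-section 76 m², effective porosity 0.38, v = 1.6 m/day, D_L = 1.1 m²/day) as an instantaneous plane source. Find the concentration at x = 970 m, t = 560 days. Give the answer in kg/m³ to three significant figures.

1.32e-05 kg/m³

For an instantaneous plane source, C(x,t) = M/(n_e·A·√(4πDt)) · exp(−(x−vt)²/(4Dt)), with n_e·A the pore (flow) area.
Plume center vt = 1.6 × 560 = 896 m, so the well at 970 m is 74 m downgradient of the peak.
√(4πDt) = 87.98 m, giving peak height M/(n_e·A·√(4πDt)) = 0.31/(0.38 × 76 × 87.98) = 0.0001220 kg/m³.
(x−vt)²/(4Dt) = (74)²/(4 × 1.1 × 560) = 2.222; exp(−2.222) = 0.1084.
C = 0.0001220 × 0.1084 = 1.32e-05 kg/m³.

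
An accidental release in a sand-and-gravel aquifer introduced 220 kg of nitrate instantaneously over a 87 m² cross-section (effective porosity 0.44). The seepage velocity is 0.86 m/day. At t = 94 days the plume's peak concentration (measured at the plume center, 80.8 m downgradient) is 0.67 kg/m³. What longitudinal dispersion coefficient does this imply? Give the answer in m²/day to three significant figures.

0.0623 m²/day

At the plume center C_max = M/(n_e·A·√(4πDt)), so D = M²/(4πt·(n_e·A·C_max)²).
n_e·A·C_max = 0.44 × 87 × 0.67 = 25.65 kg/m.
D = 220²/(4π × 94 × 25.65²) = 0.0623 m²/day.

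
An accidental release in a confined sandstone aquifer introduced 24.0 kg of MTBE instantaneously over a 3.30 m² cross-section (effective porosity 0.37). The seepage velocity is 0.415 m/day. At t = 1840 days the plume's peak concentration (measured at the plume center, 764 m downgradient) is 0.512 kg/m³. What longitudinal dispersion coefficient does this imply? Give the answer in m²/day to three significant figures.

At the plume center C_max = M/(n_e·A·√(4πDt)), so D = M²/(4πt·(n_e·A·C_max)²).
n_e·A·C_max = 0.37 × 3.30 × 0.512 = 0.6252 kg/m.
D = 24.0²/(4π × 1840 × 0.6252²) = 0.0637 m²/day.

0.0637 m²/day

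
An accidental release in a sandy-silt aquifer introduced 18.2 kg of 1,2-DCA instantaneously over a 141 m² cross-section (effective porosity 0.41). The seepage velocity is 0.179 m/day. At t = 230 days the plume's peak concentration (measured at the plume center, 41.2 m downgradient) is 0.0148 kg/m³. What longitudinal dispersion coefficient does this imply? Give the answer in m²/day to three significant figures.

At the plume center C_max = M/(n_e·A·√(4πDt)), so D = M²/(4πt·(n_e·A·C_max)²).
n_e·A·C_max = 0.41 × 141 × 0.0148 = 0.8556 kg/m.
D = 18.2²/(4π × 230 × 0.8556²) = 0.157 m²/day.

0.157 m²/day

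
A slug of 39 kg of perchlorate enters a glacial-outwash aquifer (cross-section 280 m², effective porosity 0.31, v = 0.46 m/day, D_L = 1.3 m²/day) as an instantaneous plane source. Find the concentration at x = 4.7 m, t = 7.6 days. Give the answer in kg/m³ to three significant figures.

0.0389 kg/m³

For an instantaneous plane source, C(x,t) = M/(n_e·A·√(4πDt)) · exp(−(x−vt)²/(4Dt)), with n_e·A the pore (flow) area.
Plume center vt = 0.46 × 7.6 = 3.496 m, so the well at 4.7 m is 1.204 m downgradient of the peak.
√(4πDt) = 11.14 m, giving peak height M/(n_e·A·√(4πDt)) = 39/(0.31 × 280 × 11.14) = 0.04033 kg/m³.
(x−vt)²/(4Dt) = (1.204)²/(4 × 1.3 × 7.6) = 0.03668; exp(−0.03668) = 0.9640.
C = 0.04033 × 0.9640 = 0.0389 kg/m³.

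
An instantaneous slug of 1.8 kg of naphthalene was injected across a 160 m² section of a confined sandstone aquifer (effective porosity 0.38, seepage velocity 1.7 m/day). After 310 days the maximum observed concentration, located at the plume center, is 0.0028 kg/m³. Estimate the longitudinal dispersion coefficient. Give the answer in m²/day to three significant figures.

At the plume center C_max = M/(n_e·A·√(4πDt)), so D = M²/(4πt·(n_e·A·C_max)²).
n_e·A·C_max = 0.38 × 160 × 0.0028 = 0.1702 kg/m.
D = 1.8²/(4π × 310 × 0.1702²) = 0.0287 m²/day.

0.0287 m²/day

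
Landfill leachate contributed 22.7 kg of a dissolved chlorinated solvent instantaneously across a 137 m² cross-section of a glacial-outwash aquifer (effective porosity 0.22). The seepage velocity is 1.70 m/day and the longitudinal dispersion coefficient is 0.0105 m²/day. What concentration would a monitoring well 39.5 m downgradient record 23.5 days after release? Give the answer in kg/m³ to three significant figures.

For an instantaneous plane source, C(x,t) = M/(n_e·A·√(4πDt)) · exp(−(x−vt)²/(4Dt)), with n_e·A the pore (flow) area.
Plume center vt = 1.70 × 23.5 = 39.95 m, so the well at 39.5 m is 0.45 m upgradient of the peak.
√(4πDt) = 1.761 m, giving peak height M/(n_e·A·√(4πDt)) = 22.7/(0.22 × 137 × 1.761) = 0.4277 kg/m³.
(x−vt)²/(4Dt) = (-0.45)²/(4 × 0.0105 × 23.5) = 0.2052; exp(−0.2052) = 0.8145.
C = 0.4277 × 0.8145 = 0.348 kg/m³.

0.348 kg/m³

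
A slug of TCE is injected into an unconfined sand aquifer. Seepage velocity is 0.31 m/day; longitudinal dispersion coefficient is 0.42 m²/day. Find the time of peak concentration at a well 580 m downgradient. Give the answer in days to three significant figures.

1870 days

For the 1D instantaneous-source solution, setting ∂C/∂t = 0 at fixed x gives v²t² + 2Dt − x² = 0, so t = (√(D² + v²x²) − D)/v².
√(D² + v²x²) = √(0.42² + 0.31² × 580²) = 179.8; v² = 0.0961.
t = (179.8 − 0.42)/0.0961 = 1870 days (vs. the pure-advection estimate x/v = 1870 d).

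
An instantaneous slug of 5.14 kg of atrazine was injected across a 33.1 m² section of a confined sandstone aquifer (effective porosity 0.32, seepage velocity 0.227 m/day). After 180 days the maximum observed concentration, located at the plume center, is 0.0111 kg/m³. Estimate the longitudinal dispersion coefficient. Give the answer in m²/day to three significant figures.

At the plume center C_max = M/(n_e·A·√(4πDt)), so D = M²/(4πt·(n_e·A·C_max)²).
n_e·A·C_max = 0.32 × 33.1 × 0.0111 = 0.1176 kg/m.
D = 5.14²/(4π × 180 × 0.1176²) = 0.845 m²/day.

0.845 m²/day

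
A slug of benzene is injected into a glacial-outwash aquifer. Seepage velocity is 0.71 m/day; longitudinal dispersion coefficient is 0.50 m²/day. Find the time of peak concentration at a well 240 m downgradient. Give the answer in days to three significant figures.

337 days

For the 1D instantaneous-source solution, setting ∂C/∂t = 0 at fixed x gives v²t² + 2Dt − x² = 0, so t = (√(D² + v²x²) − D)/v².
√(D² + v²x²) = √(0.50² + 0.71² × 240²) = 170.4; v² = 0.5041.
t = (170.4 − 0.50)/0.5041 = 337 days (vs. the pure-advection estimate x/v = 338 d).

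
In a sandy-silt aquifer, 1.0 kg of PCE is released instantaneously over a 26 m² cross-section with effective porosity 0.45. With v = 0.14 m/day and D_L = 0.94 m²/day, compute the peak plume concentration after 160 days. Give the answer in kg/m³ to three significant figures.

The peak of an instantaneous 1D plume sits at x = vt; there the Gaussian factor is 1 and C_max = M/(n_e·A·√(4πDt)), where n_e·A is the pore area the mass is dissolved in.
√(4πDt) = √(4π × 0.94 × 160) = 43.47 m, so C_max = 1.0/(0.45 × 26 × 43.47) = 0.00197 kg/m³.

0.00197 kg/m³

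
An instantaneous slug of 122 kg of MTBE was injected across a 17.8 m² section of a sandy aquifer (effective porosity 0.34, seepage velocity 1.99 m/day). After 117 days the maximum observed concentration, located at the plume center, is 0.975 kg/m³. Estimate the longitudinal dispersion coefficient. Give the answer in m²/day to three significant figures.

At the plume center C_max = M/(n_e·A·√(4πDt)), so D = M²/(4πt·(n_e·A·C_max)²).
n_e·A·C_max = 0.34 × 17.8 × 0.975 = 5.901 kg/m.
D = 122²/(4π × 117 × 5.901²) = 0.291 m²/day.

0.291 m²/day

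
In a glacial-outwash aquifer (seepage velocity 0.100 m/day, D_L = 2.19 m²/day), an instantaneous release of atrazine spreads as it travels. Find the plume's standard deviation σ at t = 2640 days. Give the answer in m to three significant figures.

108 m

Dispersive spreading gives a Gaussian with σ² = 2Dt; advection only shifts the center.
σ = √(2 × 2.19 × 2640) = 108 m.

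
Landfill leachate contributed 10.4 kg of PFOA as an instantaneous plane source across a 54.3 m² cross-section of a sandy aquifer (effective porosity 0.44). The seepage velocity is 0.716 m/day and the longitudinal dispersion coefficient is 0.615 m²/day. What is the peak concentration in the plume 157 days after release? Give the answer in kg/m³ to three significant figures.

The peak of an instantaneous 1D plume sits at x = vt; there the Gaussian factor is 1 and C_max = M/(n_e·A·√(4πDt)), where n_e·A is the pore area the mass is dissolved in.
√(4πDt) = √(4π × 0.615 × 157) = 34.83 m, so C_max = 10.4/(0.44 × 54.3 × 34.83) = 0.0125 kg/m³.

0.0125 kg/m³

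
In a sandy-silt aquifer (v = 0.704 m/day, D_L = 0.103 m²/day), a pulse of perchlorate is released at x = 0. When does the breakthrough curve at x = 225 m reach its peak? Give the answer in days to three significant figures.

319 days

For the 1D instantaneous-source solution, setting ∂C/∂t = 0 at fixed x gives v²t² + 2Dt − x² = 0, so t = (√(D² + v²x²) − D)/v².
√(D² + v²x²) = √(0.103² + 0.704² × 225²) = 158.4; v² = 0.495616.
t = (158.4 − 0.103)/0.495616 = 319 days (vs. the pure-advection estimate x/v = 320 d).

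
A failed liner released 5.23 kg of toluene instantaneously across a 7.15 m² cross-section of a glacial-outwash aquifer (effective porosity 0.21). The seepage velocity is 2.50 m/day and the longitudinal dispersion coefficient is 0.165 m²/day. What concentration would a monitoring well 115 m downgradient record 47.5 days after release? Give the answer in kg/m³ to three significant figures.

0.224 kg/m³

For an instantaneous plane source, C(x,t) = M/(n_e·A·√(4πDt)) · exp(−(x−vt)²/(4Dt)), with n_e·A the pore (flow) area.
Plume center vt = 2.50 × 47.5 = 118.75 m, so the well at 115 m is 3.75 m upgradient of the peak.
√(4πDt) = 9.924 m, giving peak height M/(n_e·A·√(4πDt)) = 5.23/(0.21 × 7.15 × 9.924) = 0.3510 kg/m³.
(x−vt)²/(4Dt) = (-3.75)²/(4 × 0.165 × 47.5) = 0.4486; exp(−0.4486) = 0.6385.
C = 0.3510 × 0.6385 = 0.224 kg/m³.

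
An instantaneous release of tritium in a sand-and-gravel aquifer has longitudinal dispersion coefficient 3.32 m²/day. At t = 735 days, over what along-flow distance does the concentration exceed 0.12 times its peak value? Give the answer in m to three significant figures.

The plume is Gaussian with σ = √(2Dt) = √(2 × 3.32 × 735) = 69.86 m.
C/C_peak = exp(−Δx²/(2σ²)) = 0.12 ⇒ Δx = σ·√(−2 ln 0.12) = 69.86 × 2.059 = 143.8 m.
Width = 2Δx = 288 m.

288 m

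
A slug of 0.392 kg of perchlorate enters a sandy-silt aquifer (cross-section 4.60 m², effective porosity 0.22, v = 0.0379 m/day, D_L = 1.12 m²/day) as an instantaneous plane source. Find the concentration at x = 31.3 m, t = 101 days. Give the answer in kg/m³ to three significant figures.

0.00194 kg/m³

For an instantaneous plane source, C(x,t) = M/(n_e·A·√(4πDt)) · exp(−(x−vt)²/(4Dt)), with n_e·A the pore (flow) area.
Plume center vt = 0.0379 × 101 = 3.8279 m, so the well at 31.3 m is 27.4721 m downgradient of the peak.
√(4πDt) = 37.70 m, giving peak height M/(n_e·A·√(4πDt)) = 0.392/(0.22 × 4.60 × 37.70) = 0.01027 kg/m³.
(x−vt)²/(4Dt) = (27.4721)²/(4 × 1.12 × 101) = 1.668; exp(−1.668) = 0.1886.
C = 0.01027 × 0.1886 = 0.00194 kg/m³.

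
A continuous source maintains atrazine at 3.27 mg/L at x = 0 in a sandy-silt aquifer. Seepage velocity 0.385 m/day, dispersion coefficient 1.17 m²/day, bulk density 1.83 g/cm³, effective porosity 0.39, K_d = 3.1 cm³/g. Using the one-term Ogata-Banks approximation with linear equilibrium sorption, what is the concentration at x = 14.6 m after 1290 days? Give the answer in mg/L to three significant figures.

Retardation factor R = 1 + ρ_b·K_d/n = 1 + 1.83 × 3.1/0.39 = 15.55.
Sorption retards both mechanisms: v_R = v/R = 0.02476 m/day, D_R = D/R = 0.07524 m²/day.
v_R·t = 0.02476 × 1290 = 31.9404 m; 2√(D_R t) = 19.70 m; argument = (14.6 − 31.9404)/19.70 = -0.8802.
C = C₀ × ½·erfc(-0.8802) = 3.27 × 0.8934 = 2.92 mg/L.

2.92 mg/L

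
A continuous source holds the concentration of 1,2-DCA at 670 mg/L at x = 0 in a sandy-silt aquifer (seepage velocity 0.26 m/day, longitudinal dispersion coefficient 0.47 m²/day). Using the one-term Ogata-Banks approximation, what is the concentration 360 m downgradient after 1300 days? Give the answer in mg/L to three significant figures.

177 mg/L

For a continuous step input, C/C₀ ≈ ½·erfc((x−vt)/(2√(Dt))).
vt = 0.26 × 1300 = 338 m and 2√(Dt) = 2√(0.47 × 1300) = 49.44 m.
Argument (x−vt)/(2√(Dt)) = (360 − 338)/49.44 = 0.4450; ½·erfc(0.4450) = 0.2646.
C = 670 × 0.2646 = 177 mg/L.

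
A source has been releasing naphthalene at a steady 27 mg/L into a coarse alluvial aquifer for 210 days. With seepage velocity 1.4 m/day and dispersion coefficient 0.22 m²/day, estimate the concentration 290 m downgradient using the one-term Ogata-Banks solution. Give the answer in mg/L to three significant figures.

For a continuous step input, C/C₀ ≈ ½·erfc((x−vt)/(2√(Dt))).
vt = 1.4 × 210 = 294 m and 2√(Dt) = 2√(0.22 × 210) = 13.59 m.
Argument (x−vt)/(2√(Dt)) = (290 − 294)/13.59 = -0.2943; ½·erfc(-0.2943) = 0.6614.
C = 27 × 0.6614 = 17.9 mg/L.

17.9 mg/L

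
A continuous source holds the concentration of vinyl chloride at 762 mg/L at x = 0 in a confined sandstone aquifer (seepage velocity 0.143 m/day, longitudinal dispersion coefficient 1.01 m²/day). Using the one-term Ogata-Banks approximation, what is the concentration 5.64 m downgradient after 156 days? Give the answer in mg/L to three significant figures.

For a continuous step input, C/C₀ ≈ ½·erfc((x−vt)/(2√(Dt))).
vt = 0.143 × 156 = 22.308 m and 2√(Dt) = 2√(1.01 × 156) = 25.10 m.
Argument (x−vt)/(2√(Dt)) = (5.64 − 22.308)/25.10 = -0.6641; ½·erfc(-0.6641) = 0.8262.
C = 762 × 0.8262 = 630 mg/L.

630 mg/L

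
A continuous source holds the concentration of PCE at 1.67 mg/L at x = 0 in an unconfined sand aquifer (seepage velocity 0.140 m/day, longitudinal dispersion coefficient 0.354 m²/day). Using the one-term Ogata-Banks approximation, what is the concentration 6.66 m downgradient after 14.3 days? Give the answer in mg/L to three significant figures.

0.120 mg/L

For a continuous step input, C/C₀ ≈ ½·erfc((x−vt)/(2√(Dt))).
vt = 0.140 × 14.3 = 2.002 m and 2√(Dt) = 2√(0.354 × 14.3) = 4.500 m.
Argument (x−vt)/(2√(Dt)) = (6.66 − 2.002)/4.500 = 1.035; ½·erfc(1.035) = 0.07164.
C = 1.67 × 0.07164 = 0.120 mg/L.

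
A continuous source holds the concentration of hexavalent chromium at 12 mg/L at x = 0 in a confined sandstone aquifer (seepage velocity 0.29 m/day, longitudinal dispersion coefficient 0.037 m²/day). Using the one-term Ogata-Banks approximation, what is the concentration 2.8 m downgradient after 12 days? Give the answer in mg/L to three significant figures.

For a continuous step input, C/C₀ ≈ ½·erfc((x−vt)/(2√(Dt))).
vt = 0.29 × 12 = 3.48 m and 2√(Dt) = 2√(0.037 × 12) = 1.333 m.
Argument (x−vt)/(2√(Dt)) = (2.8 − 3.48)/1.333 = -0.5101; ½·erfc(-0.5101) = 0.7647.
C = 12 × 0.7647 = 9.18 mg/L.

9.18 mg/L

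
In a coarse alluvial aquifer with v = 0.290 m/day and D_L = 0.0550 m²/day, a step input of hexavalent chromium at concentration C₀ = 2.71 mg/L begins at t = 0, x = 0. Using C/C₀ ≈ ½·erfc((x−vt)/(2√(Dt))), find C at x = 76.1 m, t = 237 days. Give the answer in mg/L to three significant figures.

For a continuous step input, C/C₀ ≈ ½·erfc((x−vt)/(2√(Dt))).
vt = 0.290 × 237 = 68.73 m and 2√(Dt) = 2√(0.0550 × 237) = 7.221 m.
Argument (x−vt)/(2√(Dt)) = (76.1 − 68.73)/7.221 = 1.021; ½·erfc(1.021) = 0.07438.
C = 2.71 × 0.07438 = 0.202 mg/L.

0.202 mg/L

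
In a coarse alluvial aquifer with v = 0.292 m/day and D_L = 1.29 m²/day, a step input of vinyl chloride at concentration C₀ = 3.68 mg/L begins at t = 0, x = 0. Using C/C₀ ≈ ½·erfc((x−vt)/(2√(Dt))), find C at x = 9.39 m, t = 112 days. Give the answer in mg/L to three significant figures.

For a continuous step input, C/C₀ ≈ ½·erfc((x−vt)/(2√(Dt))).
vt = 0.292 × 112 = 32.704 m and 2√(Dt) = 2√(1.29 × 112) = 24.04 m.
Argument (x−vt)/(2√(Dt)) = (9.39 − 32.704)/24.04 = -0.9698; ½·erfc(-0.9698) = 0.9149.
C = 3.68 × 0.9149 = 3.37 mg/L.

3.37 mg/L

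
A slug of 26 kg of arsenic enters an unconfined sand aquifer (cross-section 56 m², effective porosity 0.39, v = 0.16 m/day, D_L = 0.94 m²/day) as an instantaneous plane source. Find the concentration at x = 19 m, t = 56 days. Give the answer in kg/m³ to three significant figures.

0.0287 kg/m³

For an instantaneous plane source, C(x,t) = M/(n_e·A·√(4πDt)) · exp(−(x−vt)²/(4Dt)), with n_e·A the pore (flow) area.
Plume center vt = 0.16 × 56 = 8.96 m, so the well at 19 m is 10.04 m downgradient of the peak.
√(4πDt) = 25.72 m, giving peak height M/(n_e·A·√(4πDt)) = 26/(0.39 × 56 × 25.72) = 0.04629 kg/m³.
(x−vt)²/(4Dt) = (10.04)²/(4 × 0.94 × 56) = 0.4787; exp(−0.4787) = 0.6196.
C = 0.04629 × 0.6196 = 0.0287 kg/m³.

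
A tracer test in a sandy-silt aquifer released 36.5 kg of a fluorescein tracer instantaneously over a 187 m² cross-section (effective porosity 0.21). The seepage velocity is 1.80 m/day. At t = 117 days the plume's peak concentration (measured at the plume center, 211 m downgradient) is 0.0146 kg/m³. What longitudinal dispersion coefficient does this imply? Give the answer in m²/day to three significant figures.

At the plume center C_max = M/(n_e·A·√(4πDt)), so D = M²/(4πt·(n_e·A·C_max)²).
n_e·A·C_max = 0.21 × 187 × 0.0146 = 0.5733 kg/m.
D = 36.5²/(4π × 117 × 0.5733²) = 2.76 m²/day.

2.76 m²/day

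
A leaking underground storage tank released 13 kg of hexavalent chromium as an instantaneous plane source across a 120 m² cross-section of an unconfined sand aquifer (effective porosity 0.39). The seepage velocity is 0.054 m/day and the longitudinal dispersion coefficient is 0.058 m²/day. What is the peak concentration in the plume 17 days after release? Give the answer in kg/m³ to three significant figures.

0.0789 kg/m³

The peak of an instantaneous 1D plume sits at x = vt; there the Gaussian factor is 1 and C_max = M/(n_e·A·√(4πDt)), where n_e·A is the pore area the mass is dissolved in.
√(4πDt) = √(4π × 0.058 × 17) = 3.520 m, so C_max = 13/(0.39 × 120 × 3.520) = 0.0789 kg/m³.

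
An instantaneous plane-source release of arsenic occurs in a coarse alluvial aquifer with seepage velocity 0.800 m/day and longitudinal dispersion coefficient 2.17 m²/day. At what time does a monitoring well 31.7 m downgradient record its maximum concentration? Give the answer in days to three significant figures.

For the 1D instantaneous-source solution, setting ∂C/∂t = 0 at fixed x gives v²t² + 2Dt − x² = 0, so t = (√(D² + v²x²) − D)/v².
√(D² + v²x²) = √(2.17² + 0.800² × 31.7²) = 25.45; v² = 0.64.
t = (25.45 − 2.17)/0.64 = 36.4 days (vs. the pure-advection estimate x/v = 39.6 d).

36.4 days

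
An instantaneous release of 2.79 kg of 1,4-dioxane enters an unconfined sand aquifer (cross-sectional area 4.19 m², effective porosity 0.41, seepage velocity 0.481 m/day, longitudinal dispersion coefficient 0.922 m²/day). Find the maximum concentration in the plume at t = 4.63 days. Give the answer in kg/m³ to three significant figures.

The peak of an instantaneous 1D plume sits at x = vt; there the Gaussian factor is 1 and C_max = M/(n_e·A·√(4πDt)), where n_e·A is the pore area the mass is dissolved in.
√(4πDt) = √(4π × 0.922 × 4.63) = 7.324 m, so C_max = 2.79/(0.41 × 4.19 × 7.324) = 0.222 kg/m³.

0.222 kg/m³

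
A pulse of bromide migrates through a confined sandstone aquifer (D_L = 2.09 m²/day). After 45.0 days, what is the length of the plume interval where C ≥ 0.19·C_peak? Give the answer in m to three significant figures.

50.0 m

The plume is Gaussian with σ = √(2Dt) = √(2 × 2.09 × 45.0) = 13.71 m.
C/C_peak = exp(−Δx²/(2σ²)) = 0.19 ⇒ Δx = σ·√(−2 ln 0.19) = 13.71 × 1.822 = 24.98 m.
Width = 2Δx = 50.0 m.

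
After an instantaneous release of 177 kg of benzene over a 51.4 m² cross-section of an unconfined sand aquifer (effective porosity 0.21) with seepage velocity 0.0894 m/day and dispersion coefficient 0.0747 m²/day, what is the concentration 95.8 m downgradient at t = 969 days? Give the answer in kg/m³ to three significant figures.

0.407 kg/m³

For an instantaneous plane source, C(x,t) = M/(n_e·A·√(4πDt)) · exp(−(x−vt)²/(4Dt)), with n_e·A the pore (flow) area.
Plume center vt = 0.0894 × 969 = 86.6286 m, so the well at 95.8 m is 9.1714 m downgradient of the peak.
√(4πDt) = 30.16 m, giving peak height M/(n_e·A·√(4πDt)) = 177/(0.21 × 51.4 × 30.16) = 0.5437 kg/m³.
(x−vt)²/(4Dt) = (9.1714)²/(4 × 0.0747 × 969) = 0.2905; exp(−0.2905) = 0.7479.
C = 0.5437 × 0.7479 = 0.407 kg/m³.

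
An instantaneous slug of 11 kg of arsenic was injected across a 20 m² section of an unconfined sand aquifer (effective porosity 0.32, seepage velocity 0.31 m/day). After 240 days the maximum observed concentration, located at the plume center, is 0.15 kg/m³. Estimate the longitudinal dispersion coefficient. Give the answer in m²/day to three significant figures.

At the plume center C_max = M/(n_e·A·√(4πDt)), so D = M²/(4πt·(n_e·A·C_max)²).
n_e·A·C_max = 0.32 × 20 × 0.15 = 0.9600 kg/m.
D = 11²/(4π × 240 × 0.9600²) = 0.0435 m²/day.

0.0435 m²/day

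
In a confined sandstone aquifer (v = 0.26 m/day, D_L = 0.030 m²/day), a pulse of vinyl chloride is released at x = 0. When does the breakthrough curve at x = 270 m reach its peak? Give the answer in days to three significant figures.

For the 1D instantaneous-source solution, setting ∂C/∂t = 0 at fixed x gives v²t² + 2Dt − x² = 0, so t = (√(D² + v²x²) − D)/v².
√(D² + v²x²) = √(0.030² + 0.26² × 270²) = 70.20; v² = 0.0676.
t = (70.20 − 0.030)/0.0676 = 1040 days (vs. the pure-advection estimate x/v = 1040 d).

1040 days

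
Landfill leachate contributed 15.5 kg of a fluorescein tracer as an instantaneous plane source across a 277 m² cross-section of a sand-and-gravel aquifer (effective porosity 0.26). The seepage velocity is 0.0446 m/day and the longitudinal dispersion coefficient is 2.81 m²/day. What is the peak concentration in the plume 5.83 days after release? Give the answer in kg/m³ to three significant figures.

0.0150 kg/m³

The peak of an instantaneous 1D plume sits at x = vt; there the Gaussian factor is 1 and C_max = M/(n_e·A·√(4πDt)), where n_e·A is the pore area the mass is dissolved in.
√(4πDt) = √(4π × 2.81 × 5.83) = 14.35 m, so C_max = 15.5/(0.26 × 277 × 14.35) = 0.0150 kg/m³.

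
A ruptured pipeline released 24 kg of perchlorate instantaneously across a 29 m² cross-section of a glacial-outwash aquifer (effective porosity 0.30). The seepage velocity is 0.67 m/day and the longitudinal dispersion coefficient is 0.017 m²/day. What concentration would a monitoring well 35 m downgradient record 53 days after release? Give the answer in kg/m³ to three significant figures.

For an instantaneous plane source, C(x,t) = M/(n_e·A·√(4πDt)) · exp(−(x−vt)²/(4Dt)), with n_e·A the pore (flow) area.
Plume center vt = 0.67 × 53 = 35.51 m, so the well at 35 m is 0.51 m upgradient of the peak.
√(4πDt) = 3.365 m, giving peak height M/(n_e·A·√(4πDt)) = 24/(0.30 × 29 × 3.365) = 0.8198 kg/m³.
(x−vt)²/(4Dt) = (-0.51)²/(4 × 0.017 × 53) = 0.07217; exp(−0.07217) = 0.9304.
C = 0.8198 × 0.9304 = 0.763 kg/m³.

0.763 kg/m³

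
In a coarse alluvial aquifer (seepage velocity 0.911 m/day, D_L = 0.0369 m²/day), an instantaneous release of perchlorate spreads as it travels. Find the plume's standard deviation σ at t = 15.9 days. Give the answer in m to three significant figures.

1.08 m

Dispersive spreading gives a Gaussian with σ² = 2Dt; advection only shifts the center.
σ = √(2 × 0.0369 × 15.9) = 1.08 m.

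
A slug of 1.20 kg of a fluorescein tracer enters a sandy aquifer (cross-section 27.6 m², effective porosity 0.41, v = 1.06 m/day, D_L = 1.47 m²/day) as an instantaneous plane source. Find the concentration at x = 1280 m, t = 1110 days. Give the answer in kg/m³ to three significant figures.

For an instantaneous plane source, C(x,t) = M/(n_e·A·√(4πDt)) · exp(−(x−vt)²/(4Dt)), with n_e·A the pore (flow) area.
Plume center vt = 1.06 × 1110 = 1176.6 m, so the well at 1280 m is 103.4 m downgradient of the peak.
√(4πDt) = 143.2 m, giving peak height M/(n_e·A·√(4πDt)) = 1.20/(0.41 × 27.6 × 143.2) = 0.0007405 kg/m³.
(x−vt)²/(4Dt) = (103.4)²/(4 × 1.47 × 1110) = 1.638; exp(−1.638) = 0.1944.
C = 0.0007405 × 0.1944 = 0.000144 kg/m³.

0.000144 kg/m³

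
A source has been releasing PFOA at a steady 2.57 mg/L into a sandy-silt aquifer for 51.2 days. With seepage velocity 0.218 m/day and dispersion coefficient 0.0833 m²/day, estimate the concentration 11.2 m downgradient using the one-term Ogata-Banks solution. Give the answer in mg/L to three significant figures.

For a continuous step input, C/C₀ ≈ ½·erfc((x−vt)/(2√(Dt))).
vt = 0.218 × 51.2 = 11.1616 m and 2√(Dt) = 2√(0.0833 × 51.2) = 4.130 m.
Argument (x−vt)/(2√(Dt)) = (11.2 − 11.1616)/4.130 = 0.009298; ½·erfc(0.009298) = 0.4948.
C = 2.57 × 0.4948 = 1.27 mg/L.

1.27 mg/L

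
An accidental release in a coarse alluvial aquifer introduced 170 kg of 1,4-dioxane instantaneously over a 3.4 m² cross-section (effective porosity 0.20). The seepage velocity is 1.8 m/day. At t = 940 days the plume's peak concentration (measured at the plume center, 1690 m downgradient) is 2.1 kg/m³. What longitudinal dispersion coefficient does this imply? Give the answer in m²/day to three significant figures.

At the plume center C_max = M/(n_e·A·√(4πDt)), so D = M²/(4πt·(n_e·A·C_max)²).
n_e·A·C_max = 0.20 × 3.4 × 2.1 = 1.428 kg/m.
D = 170²/(4π × 940 × 1.428²) = 1.20 m²/day.

1.20 m²/day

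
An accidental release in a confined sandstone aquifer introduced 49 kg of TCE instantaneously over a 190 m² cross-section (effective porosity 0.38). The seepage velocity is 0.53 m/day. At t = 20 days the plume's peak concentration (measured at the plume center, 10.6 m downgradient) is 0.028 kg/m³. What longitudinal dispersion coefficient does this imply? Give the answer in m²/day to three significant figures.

2.34 m²/day

At the plume center C_max = M/(n_e·A·√(4πDt)), so D = M²/(4πt·(n_e·A·C_max)²).
n_e·A·C_max = 0.38 × 190 × 0.028 = 2.022 kg/m.
D = 49²/(4π × 20 × 2.022²) = 2.34 m²/day.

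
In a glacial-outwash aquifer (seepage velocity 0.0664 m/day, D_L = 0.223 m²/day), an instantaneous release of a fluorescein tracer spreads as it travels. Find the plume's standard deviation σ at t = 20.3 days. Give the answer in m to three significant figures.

Dispersive spreading gives a Gaussian with σ² = 2Dt; advection only shifts the center.
σ = √(2 × 0.223 × 20.3) = 3.01 m.

3.01 m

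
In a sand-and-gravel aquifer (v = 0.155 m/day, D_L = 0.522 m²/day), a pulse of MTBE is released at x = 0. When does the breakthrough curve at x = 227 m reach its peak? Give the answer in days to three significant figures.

For the 1D instantaneous-source solution, setting ∂C/∂t = 0 at fixed x gives v²t² + 2Dt − x² = 0, so t = (√(D² + v²x²) − D)/v².
√(D² + v²x²) = √(0.522² + 0.155² × 227²) = 35.19; v² = 0.024025.
t = (35.19 − 0.522)/0.024025 = 1440 days (vs. the pure-advection estimate x/v = 1460 d).

1440 days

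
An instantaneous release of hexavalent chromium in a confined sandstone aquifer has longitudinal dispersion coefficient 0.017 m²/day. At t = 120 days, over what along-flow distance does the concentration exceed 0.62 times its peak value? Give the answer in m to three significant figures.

The plume is Gaussian with σ = √(2Dt) = √(2 × 0.017 × 120) = 2.020 m.
C/C_peak = exp(−Δx²/(2σ²)) = 0.62 ⇒ Δx = σ·√(−2 ln 0.62) = 2.020 × 0.9778 = 1.975 m.
Width = 2Δx = 3.95 m.

3.95 m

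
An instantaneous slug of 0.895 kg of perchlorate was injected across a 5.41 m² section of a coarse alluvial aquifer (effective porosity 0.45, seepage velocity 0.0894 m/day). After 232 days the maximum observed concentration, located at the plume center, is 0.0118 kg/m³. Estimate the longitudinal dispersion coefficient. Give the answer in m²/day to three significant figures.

At the plume center C_max = M/(n_e·A·√(4πDt)), so D = M²/(4πt·(n_e·A·C_max)²).
n_e·A·C_max = 0.45 × 5.41 × 0.0118 = 0.02873 kg/m.
D = 0.895²/(4π × 232 × 0.02873²) = 0.333 m²/day.

0.333 m²/day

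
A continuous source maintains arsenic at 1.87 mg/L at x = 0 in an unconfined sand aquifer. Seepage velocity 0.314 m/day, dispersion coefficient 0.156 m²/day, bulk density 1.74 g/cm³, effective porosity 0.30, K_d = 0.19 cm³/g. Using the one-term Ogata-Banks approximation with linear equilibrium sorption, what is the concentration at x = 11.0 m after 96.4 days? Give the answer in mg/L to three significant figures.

1.53 mg/L

Retardation factor R = 1 + ρ_b·K_d/n = 1 + 1.74 × 0.19/0.30 = 2.102.
Sorption retards both mechanisms: v_R = v/R = 0.1494 m/day, D_R = D/R = 0.07422 m²/day.
v_R·t = 0.1494 × 96.4 = 14.40216 m; 2√(D_R t) = 5.350 m; argument = (11.0 − 14.40216)/5.350 = -0.6359.
C = C₀ × ½·erfc(-0.6359) = 1.87 × 0.8158 = 1.53 mg/L.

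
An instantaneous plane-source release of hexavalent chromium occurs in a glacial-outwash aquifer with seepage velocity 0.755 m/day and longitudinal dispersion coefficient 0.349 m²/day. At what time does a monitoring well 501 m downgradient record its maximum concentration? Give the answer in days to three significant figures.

For the 1D instantaneous-source solution, setting ∂C/∂t = 0 at fixed x gives v²t² + 2Dt − x² = 0, so t = (√(D² + v²x²) − D)/v².
√(D² + v²x²) = √(0.349² + 0.755² × 501²) = 378.3; v² = 0.570025.
t = (378.3 − 0.349)/0.570025 = 663 days (vs. the pure-advection estimate x/v = 664 d).

663 days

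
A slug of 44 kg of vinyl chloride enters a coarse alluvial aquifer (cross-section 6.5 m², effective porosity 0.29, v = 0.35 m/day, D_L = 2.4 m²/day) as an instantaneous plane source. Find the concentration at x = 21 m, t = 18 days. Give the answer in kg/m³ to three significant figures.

For an instantaneous plane source, C(x,t) = M/(n_e·A·√(4πDt)) · exp(−(x−vt)²/(4Dt)), with n_e·A the pore (flow) area.
Plume center vt = 0.35 × 18 = 6.3 m, so the well at 21 m is 14.7 m downgradient of the peak.
√(4πDt) = 23.30 m, giving peak height M/(n_e·A·√(4πDt)) = 44/(0.29 × 6.5 × 23.30) = 1.002 kg/m³.
(x−vt)²/(4Dt) = (14.7)²/(4 × 2.4 × 18) = 1.251; exp(−1.251) = 0.2862.
C = 1.002 × 0.2862 = 0.287 kg/m³.

0.287 kg/m³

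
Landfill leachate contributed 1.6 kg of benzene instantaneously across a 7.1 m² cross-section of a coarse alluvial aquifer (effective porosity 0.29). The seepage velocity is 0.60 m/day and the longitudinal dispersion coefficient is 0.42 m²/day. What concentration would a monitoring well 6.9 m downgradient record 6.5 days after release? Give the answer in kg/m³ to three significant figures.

For an instantaneous plane source, C(x,t) = M/(n_e·A·√(4πDt)) · exp(−(x−vt)²/(4Dt)), with n_e·A the pore (flow) area.
Plume center vt = 0.60 × 6.5 = 3.9 m, so the well at 6.9 m is 3 m downgradient of the peak.
√(4πDt) = 5.857 m, giving peak height M/(n_e·A·√(4πDt)) = 1.6/(0.29 × 7.1 × 5.857) = 0.1327 kg/m³.
(x−vt)²/(4Dt) = (3)²/(4 × 0.42 × 6.5) = 0.8242; exp(−0.8242) = 0.4386.
C = 0.1327 × 0.4386 = 0.0582 kg/m³.

0.0582 kg/m³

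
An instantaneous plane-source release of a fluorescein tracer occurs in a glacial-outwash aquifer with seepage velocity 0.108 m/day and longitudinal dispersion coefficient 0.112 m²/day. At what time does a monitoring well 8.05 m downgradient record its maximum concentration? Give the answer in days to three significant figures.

65.6 days

For the 1D instantaneous-source solution, setting ∂C/∂t = 0 at fixed x gives v²t² + 2Dt − x² = 0, so t = (√(D² + v²x²) − D)/v².
√(D² + v²x²) = √(0.112² + 0.108² × 8.05²) = 0.8766; v² = 0.011664.
t = (0.8766 − 0.112)/0.011664 = 65.6 days (vs. the pure-advection estimate x/v = 74.5 d).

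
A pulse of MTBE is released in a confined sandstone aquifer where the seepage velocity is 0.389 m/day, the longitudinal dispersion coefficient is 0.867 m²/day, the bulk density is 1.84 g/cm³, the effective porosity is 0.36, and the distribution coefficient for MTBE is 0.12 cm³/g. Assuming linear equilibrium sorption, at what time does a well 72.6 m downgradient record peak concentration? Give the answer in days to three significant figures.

Retardation factor R = 1 + ρ_b·K_d/n = 1 + 1.84 × 0.12/0.36 = 1.613.
Sorption retards both mechanisms: v_R = v/R = 0.2412 m/day, D_R = D/R = 0.5375 m²/day.
Peak time from v_R²t² + 2D_R t − x² = 0: t = (√(D_R² + v_R²x²) − D_R)/v_R².
√(D_R² + v_R²x²) = √(0.5375² + 0.2412² × 72.6²) = 17.52; v_R² = 0.05818.
t = (17.52 − 0.5375)/0.05818 = 292 days.

292 days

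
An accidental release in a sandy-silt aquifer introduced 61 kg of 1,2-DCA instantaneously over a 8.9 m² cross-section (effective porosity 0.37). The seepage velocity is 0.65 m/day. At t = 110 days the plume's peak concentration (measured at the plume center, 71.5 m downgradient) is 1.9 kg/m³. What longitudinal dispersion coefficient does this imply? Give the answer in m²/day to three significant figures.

At the plume center C_max = M/(n_e·A·√(4πDt)), so D = M²/(4πt·(n_e·A·C_max)²).
n_e·A·C_max = 0.37 × 8.9 × 1.9 = 6.257 kg/m.
D = 61²/(4π × 110 × 6.257²) = 0.0688 m²/day.

0.0688 m²/day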